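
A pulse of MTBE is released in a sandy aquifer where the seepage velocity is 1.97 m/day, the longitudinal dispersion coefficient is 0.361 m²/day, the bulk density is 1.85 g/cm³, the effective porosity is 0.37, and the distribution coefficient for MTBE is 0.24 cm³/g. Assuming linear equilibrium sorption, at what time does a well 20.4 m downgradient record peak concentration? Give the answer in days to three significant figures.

Retardation factor R = 1 + ρ_b·K_d/n = 1 + 1.85 × 0.24/0.37 = 2.200.
Sorption retards both mechanisms: v_R = v/R = 0.8955 m/day, D_R = D/R = 0.1641 m²/day.
Peak time from v_R²t² + 2D_R t − x² = 0: t = (√(D_R² + v_R²x²) − D_R)/v_R².
√(D_R² + v_R²x²) = √(0.1641² + 0.8955² × 20.4²) = 18.27; v_R² = 0.8019.
t = (18.27 − 0.1641)/0.8019 = 22.6 days.

22.6 days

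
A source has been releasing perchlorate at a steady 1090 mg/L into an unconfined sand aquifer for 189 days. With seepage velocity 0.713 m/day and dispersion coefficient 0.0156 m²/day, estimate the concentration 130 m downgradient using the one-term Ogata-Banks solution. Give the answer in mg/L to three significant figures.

1060 mg/L

For a continuous step input, C/C₀ ≈ ½·erfc((x−vt)/(2√(Dt))).
vt = 0.713 × 189 = 134.757 m and 2√(Dt) = 2√(0.0156 × 189) = 3.434 m.
Argument (x−vt)/(2√(Dt)) = (130 − 134.757)/3.434 = -1.385; ½·erfc(-1.385) = 0.9749.
C = 1090 × 0.9749 = 1060 mg/L.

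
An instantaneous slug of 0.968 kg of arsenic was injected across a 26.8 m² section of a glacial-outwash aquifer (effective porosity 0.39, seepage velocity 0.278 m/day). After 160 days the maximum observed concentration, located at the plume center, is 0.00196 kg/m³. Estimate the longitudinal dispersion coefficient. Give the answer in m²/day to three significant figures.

At the plume center C_max = M/(n_e·A·√(4πDt)), so D = M²/(4πt·(n_e·A·C_max)²).
n_e·A·C_max = 0.39 × 26.8 × 0.00196 = 0.02049 kg/m.
D = 0.968²/(4π × 160 × 0.02049²) = 1.11 m²/day.

1.11 m²/day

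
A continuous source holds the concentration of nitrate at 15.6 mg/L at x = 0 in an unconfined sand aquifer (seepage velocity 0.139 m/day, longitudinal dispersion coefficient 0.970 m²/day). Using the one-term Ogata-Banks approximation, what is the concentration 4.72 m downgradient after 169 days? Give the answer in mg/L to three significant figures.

13.3 mg/L

For a continuous step input, C/C₀ ≈ ½·erfc((x−vt)/(2√(Dt))).
vt = 0.139 × 169 = 23.491 m and 2√(Dt) = 2√(0.970 × 169) = 25.61 m.
Argument (x−vt)/(2√(Dt)) = (4.72 − 23.491)/25.61 = -0.7330; ½·erfc(-0.7330) = 0.8500.
C = 15.6 × 0.8500 = 13.3 mg/L.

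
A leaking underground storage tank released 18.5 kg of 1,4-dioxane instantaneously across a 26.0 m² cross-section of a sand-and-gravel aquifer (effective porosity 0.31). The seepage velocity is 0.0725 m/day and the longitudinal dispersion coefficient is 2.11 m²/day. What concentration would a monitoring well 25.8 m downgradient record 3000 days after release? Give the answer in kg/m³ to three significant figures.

0.00191 kg/m³

For an instantaneous plane source, C(x,t) = M/(n_e·A·√(4πDt)) · exp(−(x−vt)²/(4Dt)), with n_e·A the pore (flow) area.
Plume center vt = 0.0725 × 3000 = 217.5 m, so the well at 25.8 m is 191.7 m upgradient of the peak.
√(4πDt) = 282.0 m, giving peak height M/(n_e·A·√(4πDt)) = 18.5/(0.31 × 26.0 × 282.0) = 0.008139 kg/m³.
(x−vt)²/(4Dt) = (-191.7)²/(4 × 2.11 × 3000) = 1.451; exp(−1.451) = 0.2343.
C = 0.008139 × 0.2343 = 0.00191 kg/m³.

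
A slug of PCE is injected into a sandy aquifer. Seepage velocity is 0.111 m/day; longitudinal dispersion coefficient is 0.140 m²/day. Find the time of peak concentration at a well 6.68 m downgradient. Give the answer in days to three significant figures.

For the 1D instantaneous-source solution, setting ∂C/∂t = 0 at fixed x gives v²t² + 2Dt − x² = 0, so t = (√(D² + v²x²) − D)/v².
√(D² + v²x²) = √(0.140² + 0.111² × 6.68²) = 0.7546; v² = 0.012321.
t = (0.7546 − 0.140)/0.012321 = 49.9 days (vs. the pure-advection estimate x/v = 60.2 d).

49.9 days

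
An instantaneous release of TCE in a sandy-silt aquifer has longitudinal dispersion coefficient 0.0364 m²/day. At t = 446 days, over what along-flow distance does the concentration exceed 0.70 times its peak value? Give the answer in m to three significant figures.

The plume is Gaussian with σ = √(2Dt) = √(2 × 0.0364 × 446) = 5.698 m.
C/C_peak = exp(−Δx²/(2σ²)) = 0.70 ⇒ Δx = σ·√(−2 ln 0.70) = 5.698 × 0.8446 = 4.813 m.
Width = 2Δx = 9.63 m.

9.63 m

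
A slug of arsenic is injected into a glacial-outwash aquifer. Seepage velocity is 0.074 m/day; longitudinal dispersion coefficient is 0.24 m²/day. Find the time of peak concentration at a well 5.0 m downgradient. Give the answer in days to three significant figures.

36.7 days

For the 1D instantaneous-source solution, setting ∂C/∂t = 0 at fixed x gives v²t² + 2Dt − x² = 0, so t = (√(D² + v²x²) − D)/v².
√(D² + v²x²) = √(0.24² + 0.074² × 5.0²) = 0.4410; v² = 0.005476.
t = (0.4410 − 0.24)/0.005476 = 36.7 days (vs. the pure-advection estimate x/v = 67.6 d).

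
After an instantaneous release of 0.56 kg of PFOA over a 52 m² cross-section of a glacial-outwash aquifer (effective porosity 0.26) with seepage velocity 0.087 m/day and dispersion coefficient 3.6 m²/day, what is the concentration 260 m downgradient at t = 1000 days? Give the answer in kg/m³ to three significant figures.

For an instantaneous plane source, C(x,t) = M/(n_e·A·√(4πDt)) · exp(−(x−vt)²/(4Dt)), with n_e·A the pore (flow) area.
Plume center vt = 0.087 × 1000 = 87 m, so the well at 260 m is 173 m downgradient of the peak.
√(4πDt) = 212.7 m, giving peak height M/(n_e·A·√(4πDt)) = 0.56/(0.26 × 52 × 212.7) = 0.0001947 kg/m³.
(x−vt)²/(4Dt) = (173)²/(4 × 3.6 × 1000) = 2.078; exp(−2.078) = 0.1252.
C = 0.0001947 × 0.1252 = 2.44e-05 kg/m³.

2.44e-05 kg/m³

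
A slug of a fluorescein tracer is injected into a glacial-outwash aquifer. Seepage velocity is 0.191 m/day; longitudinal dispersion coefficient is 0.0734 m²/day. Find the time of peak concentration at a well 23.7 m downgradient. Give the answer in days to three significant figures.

122 days

For the 1D instantaneous-source solution, setting ∂C/∂t = 0 at fixed x gives v²t² + 2Dt − x² = 0, so t = (√(D² + v²x²) − D)/v².
√(D² + v²x²) = √(0.0734² + 0.191² × 23.7²) = 4.527; v² = 0.036481.
t = (4.527 − 0.0734)/0.036481 = 122 days (vs. the pure-advection estimate x/v = 124 d).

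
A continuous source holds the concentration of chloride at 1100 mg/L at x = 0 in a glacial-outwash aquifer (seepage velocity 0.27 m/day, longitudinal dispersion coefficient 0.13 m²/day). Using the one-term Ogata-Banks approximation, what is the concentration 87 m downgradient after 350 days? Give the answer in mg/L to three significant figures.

For a continuous step input, C/C₀ ≈ ½·erfc((x−vt)/(2√(Dt))).
vt = 0.27 × 350 = 94.5 m and 2√(Dt) = 2√(0.13 × 350) = 13.49 m.
Argument (x−vt)/(2√(Dt)) = (87 − 94.5)/13.49 = -0.5560; ½·erfc(-0.5560) = 0.7842.
C = 1100 × 0.7842 = 863 mg/L.

863 mg/L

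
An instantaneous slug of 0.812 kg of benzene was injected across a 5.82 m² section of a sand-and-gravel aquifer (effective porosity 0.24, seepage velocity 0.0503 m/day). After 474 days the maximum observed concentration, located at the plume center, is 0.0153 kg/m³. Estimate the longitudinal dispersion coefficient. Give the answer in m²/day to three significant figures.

0.242 m²/day

At the plume center C_max = M/(n_e·A·√(4πDt)), so D = M²/(4πt·(n_e·A·C_max)²).
n_e·A·C_max = 0.24 × 5.82 × 0.0153 = 0.02137 kg/m.
D = 0.812²/(4π × 474 × 0.02137²) = 0.242 m²/day.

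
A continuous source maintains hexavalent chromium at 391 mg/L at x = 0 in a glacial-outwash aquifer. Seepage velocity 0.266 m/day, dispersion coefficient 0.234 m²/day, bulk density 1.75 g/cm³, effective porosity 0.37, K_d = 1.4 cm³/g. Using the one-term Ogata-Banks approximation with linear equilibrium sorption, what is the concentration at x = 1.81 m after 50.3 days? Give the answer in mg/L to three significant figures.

191 mg/L

Retardation factor R = 1 + ρ_b·K_d/n = 1 + 1.75 × 1.4/0.37 = 7.622.
Sorption retards both mechanisms: v_R = v/R = 0.03490 m/day, D_R = D/R = 0.03070 m²/day.
v_R·t = 0.03490 × 50.3 = 1.75547 m; 2√(D_R t) = 2.485 m; argument = (1.81 − 1.75547)/2.485 = 0.02194.
C = C₀ × ½·erfc(0.02194) = 391 × 0.4876 = 191 mg/L.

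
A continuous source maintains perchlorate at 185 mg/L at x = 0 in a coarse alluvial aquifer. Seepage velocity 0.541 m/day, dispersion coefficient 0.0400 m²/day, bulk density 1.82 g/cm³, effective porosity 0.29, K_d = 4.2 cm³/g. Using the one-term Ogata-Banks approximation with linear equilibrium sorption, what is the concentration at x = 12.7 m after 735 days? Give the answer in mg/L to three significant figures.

Retardation factor R = 1 + ρ_b·K_d/n = 1 + 1.82 × 4.2/0.29 = 27.36.
Sorption retards both mechanisms: v_R = v/R = 0.01977 m/day, D_R = D/R = 0.001462 m²/day.
v_R·t = 0.01977 × 735 = 14.53095 m; 2√(D_R t) = 2.073 m; argument = (12.7 − 14.53095)/2.073 = -0.8832.
C = C₀ × ½·erfc(-0.8832) = 185 × 0.8942 = 165 mg/L.

165 mg/L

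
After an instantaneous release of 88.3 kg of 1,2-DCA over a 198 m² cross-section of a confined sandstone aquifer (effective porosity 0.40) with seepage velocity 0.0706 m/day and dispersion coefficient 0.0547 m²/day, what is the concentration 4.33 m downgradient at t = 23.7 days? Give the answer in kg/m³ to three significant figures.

0.0708 kg/m³

For an instantaneous plane source, C(x,t) = M/(n_e·A·√(4πDt)) · exp(−(x−vt)²/(4Dt)), with n_e·A the pore (flow) area.
Plume center vt = 0.0706 × 23.7 = 1.67322 m, so the well at 4.33 m is 2.65678 m downgradient of the peak.
√(4πDt) = 4.036 m, giving peak height M/(n_e·A·√(4πDt)) = 88.3/(0.40 × 198 × 4.036) = 0.2762 kg/m³.
(x−vt)²/(4Dt) = (2.65678)²/(4 × 0.0547 × 23.7) = 1.361; exp(−1.361) = 0.2564.
C = 0.2762 × 0.2564 = 0.0708 kg/m³.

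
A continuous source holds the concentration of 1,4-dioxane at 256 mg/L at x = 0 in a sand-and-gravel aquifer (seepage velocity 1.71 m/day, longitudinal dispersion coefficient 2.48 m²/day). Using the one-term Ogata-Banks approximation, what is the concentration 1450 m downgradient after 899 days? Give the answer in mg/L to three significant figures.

For a continuous step input, C/C₀ ≈ ½·erfc((x−vt)/(2√(Dt))).
vt = 1.71 × 899 = 1537.29 m and 2√(Dt) = 2√(2.48 × 899) = 94.44 m.
Argument (x−vt)/(2√(Dt)) = (1450 − 1537.29)/94.44 = -0.9243; ½·erfc(-0.9243) = 0.9044.
C = 256 × 0.9044 = 232 mg/L.

232 mg/L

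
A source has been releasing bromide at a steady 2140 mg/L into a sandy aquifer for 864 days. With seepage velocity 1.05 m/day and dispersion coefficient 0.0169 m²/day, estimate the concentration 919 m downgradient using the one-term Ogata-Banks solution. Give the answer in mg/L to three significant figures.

For a continuous step input, C/C₀ ≈ ½·erfc((x−vt)/(2√(Dt))).
vt = 1.05 × 864 = 907.2 m and 2√(Dt) = 2√(0.0169 × 864) = 7.642 m.
Argument (x−vt)/(2√(Dt)) = (919 − 907.2)/7.642 = 1.544; ½·erfc(1.544) = 0.01450.
C = 2140 × 0.01450 = 31.0 mg/L.

31.0 mg/L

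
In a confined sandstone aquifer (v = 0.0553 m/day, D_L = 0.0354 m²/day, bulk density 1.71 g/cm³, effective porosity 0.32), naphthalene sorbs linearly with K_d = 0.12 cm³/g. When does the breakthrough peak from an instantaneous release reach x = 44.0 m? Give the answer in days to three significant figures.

Retardation factor R = 1 + ρ_b·K_d/n = 1 + 1.71 × 0.12/0.32 = 1.641.
Sorption retards both mechanisms: v_R = v/R = 0.03370 m/day, D_R = D/R = 0.02157 m²/day.
Peak time from v_R²t² + 2D_R t − x² = 0: t = (√(D_R² + v_R²x²) − D_R)/v_R².
√(D_R² + v_R²x²) = √(0.02157² + 0.03370² × 44.0²) = 1.483; v_R² = 0.001136.
t = (1.483 − 0.02157)/0.001136 = 1290 days.

1290 days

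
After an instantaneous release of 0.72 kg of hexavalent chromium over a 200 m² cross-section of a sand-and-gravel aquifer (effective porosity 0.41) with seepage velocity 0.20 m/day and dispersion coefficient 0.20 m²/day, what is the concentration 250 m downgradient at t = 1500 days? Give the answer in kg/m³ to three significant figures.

For an instantaneous plane source, C(x,t) = M/(n_e·A·√(4πDt)) · exp(−(x−vt)²/(4Dt)), with n_e·A the pore (flow) area.
Plume center vt = 0.20 × 1500 = 300 m, so the well at 250 m is 50 m upgradient of the peak.
√(4πDt) = 61.40 m, giving peak height M/(n_e·A·√(4πDt)) = 0.72/(0.41 × 200 × 61.40) = 0.0001430 kg/m³.
(x−vt)²/(4Dt) = (-50)²/(4 × 0.20 × 1500) = 2.083; exp(−2.083) = 0.1246.
C = 0.0001430 × 0.1246 = 1.78e-05 kg/m³.

1.78e-05 kg/m³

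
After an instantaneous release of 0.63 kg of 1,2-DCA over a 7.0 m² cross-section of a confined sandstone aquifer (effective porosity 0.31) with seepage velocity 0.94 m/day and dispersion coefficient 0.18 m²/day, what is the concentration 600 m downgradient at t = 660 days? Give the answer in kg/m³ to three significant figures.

For an instantaneous plane source, C(x,t) = M/(n_e·A·√(4πDt)) · exp(−(x−vt)²/(4Dt)), with n_e·A the pore (flow) area.
Plume center vt = 0.94 × 660 = 620.4 m, so the well at 600 m is 20.4 m upgradient of the peak.
√(4πDt) = 38.64 m, giving peak height M/(n_e·A·√(4πDt)) = 0.63/(0.31 × 7.0 × 38.64) = 0.007514 kg/m³.
(x−vt)²/(4Dt) = (-20.4)²/(4 × 0.18 × 660) = 0.8758; exp(−0.8758) = 0.4165.
C = 0.007514 × 0.4165 = 0.00313 kg/m³.

0.00313 kg/m³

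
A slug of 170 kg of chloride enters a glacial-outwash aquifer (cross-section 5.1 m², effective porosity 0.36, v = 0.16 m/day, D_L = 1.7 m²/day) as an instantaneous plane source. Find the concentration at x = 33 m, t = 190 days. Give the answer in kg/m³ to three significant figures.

For an instantaneous plane source, C(x,t) = M/(n_e·A·√(4πDt)) · exp(−(x−vt)²/(4Dt)), with n_e·A the pore (flow) area.
Plume center vt = 0.16 × 190 = 30.4 m, so the well at 33 m is 2.6 m downgradient of the peak.
√(4πDt) = 63.71 m, giving peak height M/(n_e·A·√(4πDt)) = 170/(0.36 × 5.1 × 63.71) = 1.453 kg/m³.
(x−vt)²/(4Dt) = (2.6)²/(4 × 1.7 × 190) = 0.005232; exp(−0.005232) = 0.9948.
C = 1.453 × 0.9948 = 1.45 kg/m³.

1.45 kg/m³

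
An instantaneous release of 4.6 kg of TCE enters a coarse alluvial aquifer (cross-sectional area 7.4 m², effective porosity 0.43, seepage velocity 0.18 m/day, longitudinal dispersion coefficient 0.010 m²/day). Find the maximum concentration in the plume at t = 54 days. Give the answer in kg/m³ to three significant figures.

The peak of an instantaneous 1D plume sits at x = vt; there the Gaussian factor is 1 and C_max = M/(n_e·A·√(4πDt)), where n_e·A is the pore area the mass is dissolved in.
√(4πDt) = √(4π × 0.010 × 54) = 2.605 m, so C_max = 4.6/(0.43 × 7.4 × 2.605) = 0.555 kg/m³.

0.555 kg/m³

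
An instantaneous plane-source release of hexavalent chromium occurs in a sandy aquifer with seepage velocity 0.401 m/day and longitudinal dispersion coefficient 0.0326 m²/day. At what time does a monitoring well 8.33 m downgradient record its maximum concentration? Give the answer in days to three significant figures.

20.6 days

For the 1D instantaneous-source solution, setting ∂C/∂t = 0 at fixed x gives v²t² + 2Dt − x² = 0, so t = (√(D² + v²x²) − D)/v².
√(D² + v²x²) = √(0.0326² + 0.401² × 8.33²) = 3.340; v² = 0.160801.
t = (3.340 − 0.0326)/0.160801 = 20.6 days (vs. the pure-advection estimate x/v = 20.8 d).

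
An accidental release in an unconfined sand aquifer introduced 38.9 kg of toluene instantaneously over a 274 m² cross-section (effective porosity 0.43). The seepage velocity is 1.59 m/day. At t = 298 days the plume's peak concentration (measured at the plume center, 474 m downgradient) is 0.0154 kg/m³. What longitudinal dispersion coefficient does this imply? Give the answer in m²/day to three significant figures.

At the plume center C_max = M/(n_e·A·√(4πDt)), so D = M²/(4πt·(n_e·A·C_max)²).
n_e·A·C_max = 0.43 × 274 × 0.0154 = 1.814 kg/m.
D = 38.9²/(4π × 298 × 1.814²) = 0.123 m²/day.

0.123 m²/day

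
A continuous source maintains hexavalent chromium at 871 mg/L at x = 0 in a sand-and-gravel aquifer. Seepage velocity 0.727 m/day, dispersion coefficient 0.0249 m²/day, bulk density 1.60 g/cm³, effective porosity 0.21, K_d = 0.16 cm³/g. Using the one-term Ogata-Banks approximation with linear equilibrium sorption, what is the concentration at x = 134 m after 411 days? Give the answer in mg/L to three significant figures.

509 mg/L

Retardation factor R = 1 + ρ_b·K_d/n = 1 + 1.60 × 0.16/0.21 = 2.219.
Sorption retards both mechanisms: v_R = v/R = 0.3276 m/day, D_R = D/R = 0.01122 m²/day.
v_R·t = 0.3276 × 411 = 134.6436 m; 2√(D_R t) = 4.295 m; argument = (134 − 134.6436)/4.295 = -0.1498.
C = C₀ × ½·erfc(-0.1498) = 871 × 0.5839 = 509 mg/L.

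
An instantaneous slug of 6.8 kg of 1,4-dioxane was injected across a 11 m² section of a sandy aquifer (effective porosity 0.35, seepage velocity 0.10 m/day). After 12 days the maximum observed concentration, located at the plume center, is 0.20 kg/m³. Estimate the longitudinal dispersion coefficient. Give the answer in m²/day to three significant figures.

0.517 m²/day

At the plume center C_max = M/(n_e·A·√(4πDt)), so D = M²/(4πt·(n_e·A·C_max)²).
n_e·A·C_max = 0.35 × 11 × 0.20 = 0.7700 kg/m.
D = 6.8²/(4π × 12 × 0.7700²) = 0.517 m²/day.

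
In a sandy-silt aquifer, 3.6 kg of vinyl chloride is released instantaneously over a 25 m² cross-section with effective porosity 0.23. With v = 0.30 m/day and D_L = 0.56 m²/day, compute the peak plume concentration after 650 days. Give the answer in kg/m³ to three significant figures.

0.00926 kg/m³

The peak of an instantaneous 1D plume sits at x = vt; there the Gaussian factor is 1 and C_max = M/(n_e·A·√(4πDt)), where n_e·A is the pore area the mass is dissolved in.
√(4πDt) = √(4π × 0.56 × 650) = 67.63 m, so C_max = 3.6/(0.23 × 25 × 67.63) = 0.00926 kg/m³.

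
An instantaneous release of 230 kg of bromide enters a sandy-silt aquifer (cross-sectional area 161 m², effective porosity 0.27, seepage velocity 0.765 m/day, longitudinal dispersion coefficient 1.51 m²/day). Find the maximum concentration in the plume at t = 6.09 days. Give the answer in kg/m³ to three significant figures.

The peak of an instantaneous 1D plume sits at x = vt; there the Gaussian factor is 1 and C_max = M/(n_e·A·√(4πDt)), where n_e·A is the pore area the mass is dissolved in.
√(4πDt) = √(4π × 1.51 × 6.09) = 10.75 m, so C_max = 230/(0.27 × 161 × 10.75) = 0.492 kg/m³.

0.492 kg/m³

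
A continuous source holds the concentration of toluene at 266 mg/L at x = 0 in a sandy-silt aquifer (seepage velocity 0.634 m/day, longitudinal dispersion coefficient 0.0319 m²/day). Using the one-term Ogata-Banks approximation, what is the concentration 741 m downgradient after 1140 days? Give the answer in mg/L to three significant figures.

4.32 mg/L

For a continuous step input, C/C₀ ≈ ½·erfc((x−vt)/(2√(Dt))).
vt = 0.634 × 1140 = 722.76 m and 2√(Dt) = 2√(0.0319 × 1140) = 12.06 m.
Argument (x−vt)/(2√(Dt)) = (741 − 722.76)/12.06 = 1.512; ½·erfc(1.512) = 0.01625.
C = 266 × 0.01625 = 4.32 mg/L.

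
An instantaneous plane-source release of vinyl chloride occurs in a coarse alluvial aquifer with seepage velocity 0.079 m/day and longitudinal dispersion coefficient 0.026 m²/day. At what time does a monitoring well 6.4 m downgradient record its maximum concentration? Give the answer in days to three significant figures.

77.0 days

For the 1D instantaneous-source solution, setting ∂C/∂t = 0 at fixed x gives v²t² + 2Dt − x² = 0, so t = (√(D² + v²x²) − D)/v².
√(D² + v²x²) = √(0.026² + 0.079² × 6.4²) = 0.5063; v² = 0.006241.
t = (0.5063 − 0.026)/0.006241 = 77.0 days (vs. the pure-advection estimate x/v = 81.0 d).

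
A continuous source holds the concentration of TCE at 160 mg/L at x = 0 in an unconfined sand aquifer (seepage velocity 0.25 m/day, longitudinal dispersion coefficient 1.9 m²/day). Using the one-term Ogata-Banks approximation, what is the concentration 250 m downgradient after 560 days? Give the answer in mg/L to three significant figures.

For a continuous step input, C/C₀ ≈ ½·erfc((x−vt)/(2√(Dt))).
vt = 0.25 × 560 = 140 m and 2√(Dt) = 2√(1.9 × 560) = 65.24 m.
Argument (x−vt)/(2√(Dt)) = (250 − 140)/65.24 = 1.686; ½·erfc(1.686) = 0.008554.
C = 160 × 0.008554 = 1.37 mg/L.

1.37 mg/L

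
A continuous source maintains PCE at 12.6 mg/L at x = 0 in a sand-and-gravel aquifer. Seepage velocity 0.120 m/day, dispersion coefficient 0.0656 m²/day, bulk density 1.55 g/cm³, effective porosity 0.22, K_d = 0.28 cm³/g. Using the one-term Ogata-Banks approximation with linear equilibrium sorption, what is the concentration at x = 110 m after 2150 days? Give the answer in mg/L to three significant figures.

Retardation factor R = 1 + ρ_b·K_d/n = 1 + 1.55 × 0.28/0.22 = 2.973.
Sorption retards both mechanisms: v_R = v/R = 0.04036 m/day, D_R = D/R = 0.02207 m²/day.
v_R·t = 0.04036 × 2150 = 86.774 m; 2√(D_R t) = 13.78 m; argument = (110 − 86.774)/13.78 = 1.685.
C = C₀ × ½·erfc(1.685) = 12.6 × 0.008587 = 0.108 mg/L.

0.108 mg/L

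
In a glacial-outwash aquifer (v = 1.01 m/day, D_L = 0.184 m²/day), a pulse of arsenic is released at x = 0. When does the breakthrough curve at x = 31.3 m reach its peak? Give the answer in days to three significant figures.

30.8 days

For the 1D instantaneous-source solution, setting ∂C/∂t = 0 at fixed x gives v²t² + 2Dt − x² = 0, so t = (√(D² + v²x²) − D)/v².
√(D² + v²x²) = √(0.184² + 1.01² × 31.3²) = 31.61; v² = 1.0201.
t = (31.61 − 0.184)/1.0201 = 30.8 days (vs. the pure-advection estimate x/v = 31.0 d).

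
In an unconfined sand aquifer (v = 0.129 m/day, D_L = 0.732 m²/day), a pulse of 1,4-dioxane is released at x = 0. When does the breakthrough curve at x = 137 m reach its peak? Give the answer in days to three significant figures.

1020 days

For the 1D instantaneous-source solution, setting ∂C/∂t = 0 at fixed x gives v²t² + 2Dt − x² = 0, so t = (√(D² + v²x²) − D)/v².
√(D² + v²x²) = √(0.732² + 0.129² × 137²) = 17.69; v² = 0.016641.
t = (17.69 − 0.732)/0.016641 = 1020 days (vs. the pure-advection estimate x/v = 1060 d).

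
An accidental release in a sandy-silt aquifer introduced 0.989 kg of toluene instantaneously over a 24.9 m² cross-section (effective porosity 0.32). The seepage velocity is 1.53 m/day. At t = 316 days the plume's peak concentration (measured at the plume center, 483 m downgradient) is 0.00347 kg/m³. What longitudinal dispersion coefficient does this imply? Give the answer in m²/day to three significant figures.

At the plume center C_max = M/(n_e·A·√(4πDt)), so D = M²/(4πt·(n_e·A·C_max)²).
n_e·A·C_max = 0.32 × 24.9 × 0.00347 = 0.02765 kg/m.
D = 0.989²/(4π × 316 × 0.02765²) = 0.322 m²/day.

0.322 m²/day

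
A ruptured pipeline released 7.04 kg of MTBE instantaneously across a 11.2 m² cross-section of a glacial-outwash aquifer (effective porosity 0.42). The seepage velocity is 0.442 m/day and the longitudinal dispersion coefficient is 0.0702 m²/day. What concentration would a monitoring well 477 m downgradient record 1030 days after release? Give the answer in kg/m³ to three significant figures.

For an instantaneous plane source, C(x,t) = M/(n_e·A·√(4πDt)) · exp(−(x−vt)²/(4Dt)), with n_e·A the pore (flow) area.
Plume center vt = 0.442 × 1030 = 455.26 m, so the well at 477 m is 21.74 m downgradient of the peak.
√(4πDt) = 30.14 m, giving peak height M/(n_e·A·√(4πDt)) = 7.04/(0.42 × 11.2 × 30.14) = 0.04965 kg/m³.
(x−vt)²/(4Dt) = (21.74)²/(4 × 0.0702 × 1030) = 1.634; exp(−1.634) = 0.1951.
C = 0.04965 × 0.1951 = 0.00969 kg/m³.

0.00969 kg/m³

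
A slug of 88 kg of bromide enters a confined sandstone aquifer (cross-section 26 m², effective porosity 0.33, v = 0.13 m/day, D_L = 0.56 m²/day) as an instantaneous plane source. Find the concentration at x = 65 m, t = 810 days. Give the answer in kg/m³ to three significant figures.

0.0555 kg/m³

For an instantaneous plane source, C(x,t) = M/(n_e·A·√(4πDt)) · exp(−(x−vt)²/(4Dt)), with n_e·A the pore (flow) area.
Plume center vt = 0.13 × 810 = 105.3 m, so the well at 65 m is 40.3 m upgradient of the peak.
√(4πDt) = 75.50 m, giving peak height M/(n_e·A·√(4πDt)) = 88/(0.33 × 26 × 75.50) = 0.1358 kg/m³.
(x−vt)²/(4Dt) = (-40.3)²/(4 × 0.56 × 810) = 0.8951; exp(−0.8951) = 0.4086.
C = 0.1358 × 0.4086 = 0.0555 kg/m³.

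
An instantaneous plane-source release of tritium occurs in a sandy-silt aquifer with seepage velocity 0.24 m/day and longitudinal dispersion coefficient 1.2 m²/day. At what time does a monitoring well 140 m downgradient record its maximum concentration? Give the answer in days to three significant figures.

For the 1D instantaneous-source solution, setting ∂C/∂t = 0 at fixed x gives v²t² + 2Dt − x² = 0, so t = (√(D² + v²x²) − D)/v².
√(D² + v²x²) = √(1.2² + 0.24² × 140²) = 33.62; v² = 0.0576.
t = (33.62 − 1.2)/0.0576 = 563 days (vs. the pure-advection estimate x/v = 583 d).

563 days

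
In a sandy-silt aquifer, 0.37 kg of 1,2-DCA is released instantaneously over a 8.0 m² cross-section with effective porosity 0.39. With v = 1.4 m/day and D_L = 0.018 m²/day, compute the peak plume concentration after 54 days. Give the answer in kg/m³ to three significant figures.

The peak of an instantaneous 1D plume sits at x = vt; there the Gaussian factor is 1 and C_max = M/(n_e·A·√(4πDt)), where n_e·A is the pore area the mass is dissolved in.
√(4πDt) = √(4π × 0.018 × 54) = 3.495 m, so C_max = 0.37/(0.39 × 8.0 × 3.495) = 0.0339 kg/m³.

0.0339 kg/m³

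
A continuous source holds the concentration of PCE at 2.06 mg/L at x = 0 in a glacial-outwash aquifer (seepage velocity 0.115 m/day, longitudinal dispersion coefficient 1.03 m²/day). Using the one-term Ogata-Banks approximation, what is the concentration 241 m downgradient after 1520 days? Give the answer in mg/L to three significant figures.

0.244 mg/L

For a continuous step input, C/C₀ ≈ ½·erfc((x−vt)/(2√(Dt))).
vt = 0.115 × 1520 = 174.8 m and 2√(Dt) = 2√(1.03 × 1520) = 79.14 m.
Argument (x−vt)/(2√(Dt)) = (241 − 174.8)/79.14 = 0.8365; ½·erfc(0.8365) = 0.1184.
C = 2.06 × 0.1184 = 0.244 mg/L.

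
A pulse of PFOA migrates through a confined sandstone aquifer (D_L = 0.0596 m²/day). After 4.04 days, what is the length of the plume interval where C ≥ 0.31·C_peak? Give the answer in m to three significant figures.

The plume is Gaussian with σ = √(2Dt) = √(2 × 0.0596 × 4.04) = 0.6940 m.
C/C_peak = exp(−Δx²/(2σ²)) = 0.31 ⇒ Δx = σ·√(−2 ln 0.31) = 0.6940 × 1.530 = 1.062 m.
Width = 2Δx = 2.12 m.

2.12 m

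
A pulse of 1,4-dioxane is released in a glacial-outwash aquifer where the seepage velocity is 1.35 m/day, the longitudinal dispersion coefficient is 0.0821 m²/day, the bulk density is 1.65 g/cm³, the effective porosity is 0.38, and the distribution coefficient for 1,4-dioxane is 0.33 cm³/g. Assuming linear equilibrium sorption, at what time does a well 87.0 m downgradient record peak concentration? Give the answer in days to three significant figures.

157 days

Retardation factor R = 1 + ρ_b·K_d/n = 1 + 1.65 × 0.33/0.38 = 2.433.
Sorption retards both mechanisms: v_R = v/R = 0.5549 m/day, D_R = D/R = 0.03374 m²/day.
Peak time from v_R²t² + 2D_R t − x² = 0: t = (√(D_R² + v_R²x²) − D_R)/v_R².
√(D_R² + v_R²x²) = √(0.03374² + 0.5549² × 87.0²) = 48.28; v_R² = 0.3079.
t = (48.28 − 0.03374)/0.3079 = 157 days.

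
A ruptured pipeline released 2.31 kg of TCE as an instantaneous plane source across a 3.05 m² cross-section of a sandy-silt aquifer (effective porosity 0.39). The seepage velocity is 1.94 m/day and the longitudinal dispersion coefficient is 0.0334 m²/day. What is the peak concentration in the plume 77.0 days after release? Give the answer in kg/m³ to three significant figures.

The peak of an instantaneous 1D plume sits at x = vt; there the Gaussian factor is 1 and C_max = M/(n_e·A·√(4πDt)), where n_e·A is the pore area the mass is dissolved in.
√(4πDt) = √(4π × 0.0334 × 77.0) = 5.685 m, so C_max = 2.31/(0.39 × 3.05 × 5.685) = 0.342 kg/m³.

0.342 kg/m³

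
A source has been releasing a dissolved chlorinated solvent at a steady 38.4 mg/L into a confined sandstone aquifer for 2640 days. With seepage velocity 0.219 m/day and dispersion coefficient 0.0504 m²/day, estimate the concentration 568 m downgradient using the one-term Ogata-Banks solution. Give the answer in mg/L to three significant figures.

28.2 mg/L

For a continuous step input, C/C₀ ≈ ½·erfc((x−vt)/(2√(Dt))).
vt = 0.219 × 2640 = 578.16 m and 2√(Dt) = 2√(0.0504 × 2640) = 23.07 m.
Argument (x−vt)/(2√(Dt)) = (568 − 578.16)/23.07 = -0.4404; ½·erfc(-0.4404) = 0.7333.
C = 38.4 × 0.7333 = 28.2 mg/L.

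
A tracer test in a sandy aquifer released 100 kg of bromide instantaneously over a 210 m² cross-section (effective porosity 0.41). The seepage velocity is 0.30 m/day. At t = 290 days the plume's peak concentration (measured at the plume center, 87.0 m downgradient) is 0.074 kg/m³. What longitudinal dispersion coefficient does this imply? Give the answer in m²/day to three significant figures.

At the plume center C_max = M/(n_e·A·√(4πDt)), so D = M²/(4πt·(n_e·A·C_max)²).
n_e·A·C_max = 0.41 × 210 × 0.074 = 6.371 kg/m.
D = 100²/(4π × 290 × 6.371²) = 0.0676 m²/day.

0.0676 m²/day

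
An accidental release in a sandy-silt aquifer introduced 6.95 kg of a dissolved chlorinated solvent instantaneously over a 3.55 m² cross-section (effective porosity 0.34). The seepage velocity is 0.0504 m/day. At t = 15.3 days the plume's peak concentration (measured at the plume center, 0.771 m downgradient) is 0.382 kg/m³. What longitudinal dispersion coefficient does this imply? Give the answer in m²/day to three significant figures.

At the plume center C_max = M/(n_e·A·√(4πDt)), so D = M²/(4πt·(n_e·A·C_max)²).
n_e·A·C_max = 0.34 × 3.55 × 0.382 = 0.4611 kg/m.
D = 6.95²/(4π × 15.3 × 0.4611²) = 1.18 m²/day.

1.18 m²/day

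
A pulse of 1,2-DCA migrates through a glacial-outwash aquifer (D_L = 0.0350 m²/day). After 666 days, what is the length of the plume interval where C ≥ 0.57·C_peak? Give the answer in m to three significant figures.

14.5 m

The plume is Gaussian with σ = √(2Dt) = √(2 × 0.0350 × 666) = 6.828 m.
C/C_peak = exp(−Δx²/(2σ²)) = 0.57 ⇒ Δx = σ·√(−2 ln 0.57) = 6.828 × 1.060 = 7.238 m.
Width = 2Δx = 14.5 m.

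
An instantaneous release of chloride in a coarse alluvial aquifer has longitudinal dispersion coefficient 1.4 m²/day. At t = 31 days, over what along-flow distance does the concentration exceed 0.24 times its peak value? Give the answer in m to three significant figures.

The plume is Gaussian with σ = √(2Dt) = √(2 × 1.4 × 31) = 9.317 m.
C/C_peak = exp(−Δx²/(2σ²)) = 0.24 ⇒ Δx = σ·√(−2 ln 0.24) = 9.317 × 1.689 = 15.74 m.
Width = 2Δx = 31.5 m.

31.5 m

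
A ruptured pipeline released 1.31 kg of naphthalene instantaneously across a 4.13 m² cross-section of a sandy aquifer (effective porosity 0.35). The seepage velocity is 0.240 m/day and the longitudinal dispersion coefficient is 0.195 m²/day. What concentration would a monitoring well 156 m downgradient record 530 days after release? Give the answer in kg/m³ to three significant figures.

For an instantaneous plane source, C(x,t) = M/(n_e·A·√(4πDt)) · exp(−(x−vt)²/(4Dt)), with n_e·A the pore (flow) area.
Plume center vt = 0.240 × 530 = 127.2 m, so the well at 156 m is 28.8 m downgradient of the peak.
√(4πDt) = 36.04 m, giving peak height M/(n_e·A·√(4πDt)) = 1.31/(0.35 × 4.13 × 36.04) = 0.02515 kg/m³.
(x−vt)²/(4Dt) = (28.8)²/(4 × 0.195 × 530) = 2.006; exp(−2.006) = 0.1345.
C = 0.02515 × 0.1345 = 0.00338 kg/m³.

0.00338 kg/m³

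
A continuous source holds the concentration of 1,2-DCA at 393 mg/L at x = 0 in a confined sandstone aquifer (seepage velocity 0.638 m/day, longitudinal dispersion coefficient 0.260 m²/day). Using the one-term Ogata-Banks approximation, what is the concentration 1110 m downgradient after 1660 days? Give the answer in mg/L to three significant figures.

16.3 mg/L

For a continuous step input, C/C₀ ≈ ½·erfc((x−vt)/(2√(Dt))).
vt = 0.638 × 1660 = 1059.08 m and 2√(Dt) = 2√(0.260 × 1660) = 41.55 m.
Argument (x−vt)/(2√(Dt)) = (1110 − 1059.08)/41.55 = 1.226; ½·erfc(1.226) = 0.04147.
C = 393 × 0.04147 = 16.3 mg/L.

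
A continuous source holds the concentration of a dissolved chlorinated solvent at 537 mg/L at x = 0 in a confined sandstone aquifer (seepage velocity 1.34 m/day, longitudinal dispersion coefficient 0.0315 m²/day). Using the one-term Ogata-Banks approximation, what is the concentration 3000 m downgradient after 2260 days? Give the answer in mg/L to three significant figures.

532 mg/L

For a continuous step input, C/C₀ ≈ ½·erfc((x−vt)/(2√(Dt))).
vt = 1.34 × 2260 = 3028.4 m and 2√(Dt) = 2√(0.0315 × 2260) = 16.87 m.
Argument (x−vt)/(2√(Dt)) = (3000 − 3028.4)/16.87 = -1.683; ½·erfc(-1.683) = 0.9913.
C = 537 × 0.9913 = 532 mg/L.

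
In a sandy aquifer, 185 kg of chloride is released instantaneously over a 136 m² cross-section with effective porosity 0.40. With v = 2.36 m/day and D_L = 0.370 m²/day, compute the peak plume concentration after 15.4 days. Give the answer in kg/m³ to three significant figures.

The peak of an instantaneous 1D plume sits at x = vt; there the Gaussian factor is 1 and C_max = M/(n_e·A·√(4πDt)), where n_e·A is the pore area the mass is dissolved in.
√(4πDt) = √(4π × 0.370 × 15.4) = 8.462 m, so C_max = 185/(0.40 × 136 × 8.462) = 0.402 kg/m³.

0.402 kg/m³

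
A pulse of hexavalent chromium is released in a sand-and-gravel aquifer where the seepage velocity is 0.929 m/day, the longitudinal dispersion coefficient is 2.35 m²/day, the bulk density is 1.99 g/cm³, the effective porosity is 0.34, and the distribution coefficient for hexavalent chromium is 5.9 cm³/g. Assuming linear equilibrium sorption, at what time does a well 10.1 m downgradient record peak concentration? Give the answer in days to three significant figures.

Retardation factor R = 1 + ρ_b·K_d/n = 1 + 1.99 × 5.9/0.34 = 35.53.
Sorption retards both mechanisms: v_R = v/R = 0.02615 m/day, D_R = D/R = 0.06614 m²/day.
Peak time from v_R²t² + 2D_R t − x² = 0: t = (√(D_R² + v_R²x²) − D_R)/v_R².
√(D_R² + v_R²x²) = √(0.06614² + 0.02615² × 10.1²) = 0.2723; v_R² = 0.0006838.
t = (0.2723 − 0.06614)/0.0006838 = 301 days.

301 days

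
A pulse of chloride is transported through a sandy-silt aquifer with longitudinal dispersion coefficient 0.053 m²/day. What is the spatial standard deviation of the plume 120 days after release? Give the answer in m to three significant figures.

3.57 m

Dispersive spreading gives a Gaussian with σ² = 2Dt; advection only shifts the center.
σ = √(2 × 0.053 × 120) = 3.57 m.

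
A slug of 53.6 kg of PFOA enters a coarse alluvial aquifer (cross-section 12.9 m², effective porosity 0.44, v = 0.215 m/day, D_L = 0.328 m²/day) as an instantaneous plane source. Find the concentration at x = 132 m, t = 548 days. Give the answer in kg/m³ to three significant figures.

For an instantaneous plane source, C(x,t) = M/(n_e·A·√(4πDt)) · exp(−(x−vt)²/(4Dt)), with n_e·A the pore (flow) area.
Plume center vt = 0.215 × 548 = 117.82 m, so the well at 132 m is 14.18 m downgradient of the peak.
√(4πDt) = 47.53 m, giving peak height M/(n_e·A·√(4πDt)) = 53.6/(0.44 × 12.9 × 47.53) = 0.1987 kg/m³.
(x−vt)²/(4Dt) = (14.18)²/(4 × 0.328 × 548) = 0.2797; exp(−0.2797) = 0.7560.
C = 0.1987 × 0.7560 = 0.150 kg/m³.

0.150 kg/m³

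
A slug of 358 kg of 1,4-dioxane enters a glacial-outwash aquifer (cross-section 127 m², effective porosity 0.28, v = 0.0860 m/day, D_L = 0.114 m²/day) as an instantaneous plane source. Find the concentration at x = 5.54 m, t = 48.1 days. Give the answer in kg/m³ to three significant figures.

1.11 kg/m³

For an instantaneous plane source, C(x,t) = M/(n_e·A·√(4πDt)) · exp(−(x−vt)²/(4Dt)), with n_e·A the pore (flow) area.
Plume center vt = 0.0860 × 48.1 = 4.1366 m, so the well at 5.54 m is 1.4034 m downgradient of the peak.
√(4πDt) = 8.301 m, giving peak height M/(n_e·A·√(4πDt)) = 358/(0.28 × 127 × 8.301) = 1.213 kg/m³.
(x−vt)²/(4Dt) = (1.4034)²/(4 × 0.114 × 48.1) = 0.08980; exp(−0.08980) = 0.9141.
C = 1.213 × 0.9141 = 1.11 kg/m³.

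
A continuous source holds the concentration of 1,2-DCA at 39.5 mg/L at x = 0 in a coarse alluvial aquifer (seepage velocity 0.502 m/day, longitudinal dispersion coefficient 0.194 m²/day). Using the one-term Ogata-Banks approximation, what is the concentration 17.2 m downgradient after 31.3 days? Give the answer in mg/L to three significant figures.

13.2 mg/L

For a continuous step input, C/C₀ ≈ ½·erfc((x−vt)/(2√(Dt))).
vt = 0.502 × 31.3 = 15.7126 m and 2√(Dt) = 2√(0.194 × 31.3) = 4.928 m.
Argument (x−vt)/(2√(Dt)) = (17.2 − 15.7126)/4.928 = 0.3018; ½·erfc(0.3018) = 0.3348.
C = 39.5 × 0.3348 = 13.2 mg/L.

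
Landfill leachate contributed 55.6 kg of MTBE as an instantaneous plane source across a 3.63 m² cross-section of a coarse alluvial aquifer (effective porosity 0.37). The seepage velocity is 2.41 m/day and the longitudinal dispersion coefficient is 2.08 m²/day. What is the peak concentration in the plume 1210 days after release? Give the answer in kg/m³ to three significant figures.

The peak of an instantaneous 1D plume sits at x = vt; there the Gaussian factor is 1 and C_max = M/(n_e·A·√(4πDt)), where n_e·A is the pore area the mass is dissolved in.
√(4πDt) = √(4π × 2.08 × 1210) = 177.8 m, so C_max = 55.6/(0.37 × 3.63 × 177.8) = 0.233 kg/m³.

0.233 kg/m³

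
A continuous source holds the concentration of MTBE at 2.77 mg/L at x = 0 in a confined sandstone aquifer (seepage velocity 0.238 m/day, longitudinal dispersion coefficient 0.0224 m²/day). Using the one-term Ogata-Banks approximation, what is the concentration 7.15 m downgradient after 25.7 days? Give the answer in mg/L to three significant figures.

For a continuous step input, C/C₀ ≈ ½·erfc((x−vt)/(2√(Dt))).
vt = 0.238 × 25.7 = 6.1166 m and 2√(Dt) = 2√(0.0224 × 25.7) = 1.517 m.
Argument (x−vt)/(2√(Dt)) = (7.15 − 6.1166)/1.517 = 0.6812; ½·erfc(0.6812) = 0.1677.
C = 2.77 × 0.1677 = 0.465 mg/L.

0.465 mg/L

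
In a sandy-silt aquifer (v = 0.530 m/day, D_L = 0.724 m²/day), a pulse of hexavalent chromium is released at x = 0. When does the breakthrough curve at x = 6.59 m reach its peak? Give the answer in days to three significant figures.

10.1 days

For the 1D instantaneous-source solution, setting ∂C/∂t = 0 at fixed x gives v²t² + 2Dt − x² = 0, so t = (√(D² + v²x²) − D)/v².
√(D² + v²x²) = √(0.724² + 0.530² × 6.59²) = 3.567; v² = 0.2809.
t = (3.567 − 0.724)/0.2809 = 10.1 days (vs. the pure-advection estimate x/v = 12.4 d).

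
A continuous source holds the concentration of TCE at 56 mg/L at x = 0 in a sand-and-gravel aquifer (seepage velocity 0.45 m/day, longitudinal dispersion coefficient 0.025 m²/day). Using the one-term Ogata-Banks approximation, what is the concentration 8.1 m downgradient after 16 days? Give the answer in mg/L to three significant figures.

8.80 mg/L

For a continuous step input, C/C₀ ≈ ½·erfc((x−vt)/(2√(Dt))).
vt = 0.45 × 16 = 7.2 m and 2√(Dt) = 2√(0.025 × 16) = 1.265 m.
Argument (x−vt)/(2√(Dt)) = (8.1 − 7.2)/1.265 = 0.7115; ½·erfc(0.7115) = 0.1572.
C = 56 × 0.1572 = 8.80 mg/L.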